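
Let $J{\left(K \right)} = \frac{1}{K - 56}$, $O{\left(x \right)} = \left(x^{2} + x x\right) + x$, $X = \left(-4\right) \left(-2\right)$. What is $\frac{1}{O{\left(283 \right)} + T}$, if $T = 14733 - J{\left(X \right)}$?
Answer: $\frac{48}{8409313} \approx 5.708 \cdot 10^{-6}$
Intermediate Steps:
$X = 8$
$O{\left(x \right)} = x + 2 x^{2}$ ($O{\left(x \right)} = \left(x^{2} + x^{2}\right) + x = 2 x^{2} + x = x + 2 x^{2}$)
$J{\left(K \right)} = \frac{1}{-56 + K}$
$T = \frac{707185}{48}$ ($T = 14733 - \frac{1}{-56 + 8} = 14733 - \frac{1}{-48} = 14733 - - \frac{1}{48} = 14733 + \frac{1}{48} = \frac{707185}{48} \approx 14733.0$)
$\frac{1}{O{\left(283 \right)} + T} = \frac{1}{283 \left(1 + 2 \cdot 283\right) + \frac{707185}{48}} = \frac{1}{283 \left(1 + 566\right) + \frac{707185}{48}} = \frac{1}{283 \cdot 567 + \frac{707185}{48}} = \frac{1}{160461 + \frac{707185}{48}} = \frac{1}{\frac{8409313}{48}} = \frac{48}{8409313}$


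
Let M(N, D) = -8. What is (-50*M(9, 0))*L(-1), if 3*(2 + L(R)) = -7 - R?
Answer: -1600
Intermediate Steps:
L(R) = -13/3 - R/3 (L(R) = -2 + (-7 - R)/3 = -2 + (-7/3 - R/3) = -13/3 - R/3)
(-50*M(9, 0))*L(-1) = (-50*(-8))*(-13/3 - ⅓*(-1)) = 400*(-13/3 + ⅓) = 400*(-4) = -1600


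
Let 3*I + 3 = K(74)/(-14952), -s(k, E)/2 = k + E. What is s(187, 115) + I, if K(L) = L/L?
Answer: -27137881/44856 ≈ -605.00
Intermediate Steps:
K(L) = 1
s(k, E) = -2*E - 2*k (s(k, E) = -2*(k + E) = -2*(E + k) = -2*E - 2*k)
I = -44857/44856 (I = -1 + (1/(-14952))/3 = -1 + (1*(-1/14952))/3 = -1 + (1/3)*(-1/14952) = -1 - 1/44856 = -44857/44856 ≈ -1.0000)
s(187, 115) + I = (-2*115 - 2*187) - 44857/44856 = (-230 - 374) - 44857/44856 = -604 - 44857/44856 = -27137881/44856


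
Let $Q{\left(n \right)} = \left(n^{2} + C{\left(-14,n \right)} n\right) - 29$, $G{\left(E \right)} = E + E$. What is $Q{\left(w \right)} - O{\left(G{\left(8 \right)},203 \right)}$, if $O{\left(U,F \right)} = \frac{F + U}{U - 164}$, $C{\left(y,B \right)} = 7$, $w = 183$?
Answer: $\frac{5141887}{148} \approx 34743.0$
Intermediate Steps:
$G{\left(E \right)} = 2 E$
$Q{\left(n \right)} = -29 + n^{2} + 7 n$ ($Q{\left(n \right)} = \left(n^{2} + 7 n\right) - 29 = -29 + n^{2} + 7 n$)
$O{\left(U,F \right)} = \frac{F + U}{-164 + U}$
$Q{\left(w \right)} - O{\left(G{\left(8 \right)},203 \right)} = \left(-29 + 183^{2} + 7 \cdot 183\right) - \frac{203 + 2 \cdot 8}{-164 + 2 \cdot 8} = \left(-29 + 33489 + 1281\right) - \frac{203 + 16}{-164 + 16} = 34741 - \frac{1}{-148} \cdot 219 = 34741 - \left(- \frac{1}{148}\right) 219 = 34741 - - \frac{219}{148} = 34741 + \frac{219}{148} = \frac{5141887}{148}$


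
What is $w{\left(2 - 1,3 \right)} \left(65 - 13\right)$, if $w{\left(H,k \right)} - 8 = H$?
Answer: $468$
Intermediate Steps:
$w{\left(H,k \right)} = 8 + H$
$w{\left(2 - 1,3 \right)} \left(65 - 13\right) = \left(8 + \left(2 - 1\right)\right) \left(65 - 13\right) = \left(8 + \left(2 - 1\right)\right) 52 = \left(8 + 1\right) 52 = 9 \cdot 52 = 468$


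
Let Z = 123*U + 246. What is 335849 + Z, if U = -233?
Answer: 307436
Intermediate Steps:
Z = -28413 (Z = 123*(-233) + 246 = -28659 + 246 = -28413)
335849 + Z = 335849 - 28413 = 307436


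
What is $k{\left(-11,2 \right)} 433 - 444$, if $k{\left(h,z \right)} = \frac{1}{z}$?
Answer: $- \frac{455}{2} \approx -227.5$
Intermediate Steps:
$k{\left(-11,2 \right)} 433 - 444 = \frac{1}{2} \cdot 433 - 444 = \frac{433}{2} - 444 = - \frac{455}{2}$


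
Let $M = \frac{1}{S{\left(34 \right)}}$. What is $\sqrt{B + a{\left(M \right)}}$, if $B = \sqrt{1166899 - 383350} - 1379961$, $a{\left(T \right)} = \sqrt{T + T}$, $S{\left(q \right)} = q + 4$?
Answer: $\frac{\sqrt{-498165921 + 19 \sqrt{19} + 1083 \sqrt{87061}}}{19} \approx 1174.3 i$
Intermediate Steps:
$S{\left(q \right)} = 4 + q$
$M = \frac{1}{38}$ ($M = \frac{1}{4 + 34} = \frac{1}{38} \approx 0.026316$)
$a{\left(T \right)} = \sqrt{2} \sqrt{T}$ ($a{\left(T \right)} = \sqrt{2 T} = \sqrt{2} \sqrt{T}$)
$B = -1379961 + 3 \sqrt{87061}$ ($B = \sqrt{1166899 - 383350} - 1379961 = \sqrt{783549} - 1379961 = 3 \sqrt{87061} - 1379961 = -1379961 + 3 \sqrt{87061} \approx -1.3791 \cdot 10^{6}$)
$\sqrt{B + a{\left(M \right)}} = \sqrt{\left(-1379961 + 3 \sqrt{87061}\right) + \frac{\sqrt{2}}{\sqrt{38}}} = \sqrt{\left(-1379961 + 3 \sqrt{87061}\right) + \sqrt{2} \frac{\sqrt{38}}{38}} = \sqrt{\left(-1379961 + 3 \sqrt{87061}\right) + \frac{\sqrt{19}}{19}} = \sqrt{-1379961 + 3 \sqrt{87061} + \frac{\sqrt{19}}{19}}$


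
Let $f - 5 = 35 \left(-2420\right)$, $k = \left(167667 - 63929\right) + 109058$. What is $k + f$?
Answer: $128101$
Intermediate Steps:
$k = 212796$ ($k = 103738 + 109058 = 212796$)
$f = -84695$ ($f = 5 + 35 \left(-2420\right) = 5 - 84700 = -84695$)
$k + f = 212796 - 84695 = 128101$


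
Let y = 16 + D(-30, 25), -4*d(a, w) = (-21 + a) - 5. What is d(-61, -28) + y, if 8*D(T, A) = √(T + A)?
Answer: 151/4 + I*√5/8 ≈ 37.75 + 0.27951*I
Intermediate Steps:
D(T, A) = √(A + T)/8 (D(T, A) = √(T + A)/8 = √(A + T)/8)
d(a, w) = 13/2 - a/4 (d(a, w) = -((-21 + a) - 5)/4 = -(-26 + a)/4 = 13/2 - a/4)
y = 16 + I*√5/8 (y = 16 + √(25 - 30)/8 = 16 + √(-5)/8 = 16 + (I*√5)/8 = 16 + I*√5/8 ≈ 16.0 + 0.27951*I)
d(-61, -28) + y = (13/2 - ¼*(-61)) + (16 + I*√5/8) = (13/2 + 61/4) + (16 + I*√5/8) = 87/4 + (16 + I*√5/8) = 151/4 + I*√5/8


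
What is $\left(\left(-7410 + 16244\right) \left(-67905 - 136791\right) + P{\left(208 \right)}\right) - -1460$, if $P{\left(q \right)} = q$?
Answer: $-1808282796$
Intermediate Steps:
$\left(\left(-7410 + 16244\right) \left(-67905 - 136791\right) + P{\left(208 \right)}\right) - -1460 = \left(\left(-7410 + 16244\right) \left(-67905 - 136791\right) + 208\right) - -1460 = \left(8834 \left(-204696\right) + 208\right) + \left(-66246 + 67706\right) = \left(-1808284464 + 208\right) + 1460 = -1808284256 + 1460 = -1808282796$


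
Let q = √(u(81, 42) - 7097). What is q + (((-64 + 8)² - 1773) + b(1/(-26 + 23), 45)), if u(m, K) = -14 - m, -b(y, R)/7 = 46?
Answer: 1041 + 2*I*√1798 ≈ 1041.0 + 84.806*I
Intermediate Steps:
b(y, R) = -322 (b(y, R) = -7*46 = -322)
q = 2*I*√1798 (q = √((-14 - 1*81) - 7097) = √((-14 - 81) - 7097) = √(-95 - 7097) = √(-7192) = 2*I*√1798 ≈ 84.806*I)
q + (((-64 + 8)² - 1773) + b(1/(-26 + 23), 45)) = 2*I*√1798 + (((-64 + 8)² - 1773) - 322) = 2*I*√1798 + (((-56)² - 1773) - 322) = 2*I*√1798 + ((3136 - 1773) - 322) = 2*I*√1798 + (1363 - 322) = 2*I*√1798 + 1041 = 1041 + 2*I*√1798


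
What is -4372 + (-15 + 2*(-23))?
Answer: -4433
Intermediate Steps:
-4372 + (-15 + 2*(-23)) = -4372 + (-15 - 46) = -4372 - 61 = -4433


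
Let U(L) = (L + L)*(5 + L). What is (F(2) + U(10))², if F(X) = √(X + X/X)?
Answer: (300 + √3)² ≈ 91042.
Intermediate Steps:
F(X) = √(1 + X) (F(X) = √(X + 1) = √(1 + X))
U(L) = 2*L*(5 + L) (U(L) = (2*L)*(5 + L) = 2*L*(5 + L))
(F(2) + U(10))² = (√(1 + 2) + 2*10*(5 + 10))² = (√3 + 2*10*15)² = (√3 + 300)² = (300 + √3)²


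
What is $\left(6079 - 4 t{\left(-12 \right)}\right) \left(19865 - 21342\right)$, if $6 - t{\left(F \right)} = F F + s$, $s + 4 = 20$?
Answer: $-9888515$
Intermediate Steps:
$s = 16$ ($s = -4 + 20 = 16$)
$t{\left(F \right)} = -10 - F^{2}$ ($t{\left(F \right)} = 6 - \left(F F + 16\right) = 6 - \left(F^{2} + 16\right) = 6 - \left(16 + F^{2}\right) = -10 - F^{2}$)
$\left(6079 - 4 t{\left(-12 \right)}\right) \left(19865 - 21342\right) = \left(6079 - 4 \left(-10 - \left(-12\right)^{2}\right)\right) \left(19865 - 21342\right) = \left(6079 - 4 \left(-10 - 144\right)\right) \left(-1477\right) = \left(6079 - -616\right) \left(-1477\right) = \left(6079 + 616\right) \left(-1477\right) = 6695 \left(-1477\right) = -9888515$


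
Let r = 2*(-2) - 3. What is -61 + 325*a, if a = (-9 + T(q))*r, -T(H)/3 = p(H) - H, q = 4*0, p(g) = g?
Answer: 20414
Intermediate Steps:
r = -7 (r = -4 - 3 = -7)
q = 0
T(H) = 0 (T(H) = -3*(H - H) = -3*0 = 0)
a = 63 (a = (-9 + 0)*(-7) = -9*(-7) = 63)
-61 + 325*a = -61 + 325*63 = -61 + 20475 = 20414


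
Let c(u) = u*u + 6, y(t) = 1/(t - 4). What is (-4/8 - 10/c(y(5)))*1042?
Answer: -14067/7 ≈ -2009.6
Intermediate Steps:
y(t) = 1/(-4 + t)
c(u) = 6 + u² (c(u) = u² + 6 = 6 + u²)
(-4/8 - 10/c(y(5)))*1042 = (-4/8 - 10/(6 + (1/(-4 + 5))²))*1042 = (-4*⅛ - 10/(6 + (1/1)²))*1042 = (-½ - 10/(6 + 1²))*1042 = (-½ - 10/(6 + 1))*1042 = (-½ - 10/7)*1042 = -27/14*1042 = -14067/7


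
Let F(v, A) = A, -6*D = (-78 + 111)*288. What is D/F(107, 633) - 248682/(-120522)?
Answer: -1860619/4238357 ≈ -0.43900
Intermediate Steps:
D = -1584 (D = -(-78 + 111)*288/6 = -11*288/2 = -⅙*9504 = -1584)
D/F(107, 633) - 248682/(-120522) = -1584/633 - 248682/(-120522) = -1584*1/633 - 248682*(-1/120522) = -528/211 + 41447/20087 = -1860619/4238357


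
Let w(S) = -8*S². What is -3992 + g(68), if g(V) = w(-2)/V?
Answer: -67872/17 ≈ -3992.5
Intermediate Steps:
g(V) = -32/V (g(V) = (-8*(-2)²)/V = (-8*4)/V = -32/V)
-3992 + g(68) = -3992 - 32/68 = -3992 - 32*1/68 = -3992 - 8/17 = -67872/17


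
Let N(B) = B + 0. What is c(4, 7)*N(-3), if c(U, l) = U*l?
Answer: -84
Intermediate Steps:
N(B) = B
c(4, 7)*N(-3) = (4*7)*(-3) = 28*(-3) = -84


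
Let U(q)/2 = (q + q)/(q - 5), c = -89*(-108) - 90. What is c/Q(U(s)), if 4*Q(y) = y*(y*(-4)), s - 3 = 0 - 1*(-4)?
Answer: -4761/98 ≈ -48.582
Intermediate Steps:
c = 9522 (c = 9612 - 90 = 9522)
s = 7 (s = 3 + (0 - 1*(-4)) = 3 + (0 + 4) = 3 + 4 = 7)
U(q) = 4*q/(-5 + q) (U(q) = 2*((q + q)/(q - 5)) = 2*((2*q)/(-5 + q)) = 2*(2*q/(-5 + q)) = 4*q/(-5 + q))
Q(y) = -y**2 (Q(y) = (y*(y*(-4)))/4 = (y*(-4*y))/4 = (-4*y**2)/4 = -y**2)
c/Q(U(s)) = 9522/((-(4*7/(-5 + 7))**2)) = 9522/((-(4*7/2)**2)) = 9522/((-(4*7*(1/2))**2)) = 9522/((-1*14**2)) = 9522/((-1*196)) = 9522/(-196) = 9522*(-1/196) = -4761/98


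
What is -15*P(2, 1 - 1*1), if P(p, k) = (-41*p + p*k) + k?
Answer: 1230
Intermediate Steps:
P(p, k) = k - 41*p + k*p (P(p, k) = (-41*p + k*p) + k = k - 41*p + k*p)
-15*P(2, 1 - 1*1) = -15*((1 - 1*1) - 41*2 + (1 - 1*1)*2) = -15*((1 - 1) - 82 + (1 - 1)*2) = -15*(0 - 82 + 0*2) = -15*(0 - 82 + 0) = -15*(-82) = 1230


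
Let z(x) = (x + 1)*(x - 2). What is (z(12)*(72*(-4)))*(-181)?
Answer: 6776640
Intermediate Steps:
z(x) = (1 + x)*(-2 + x)
(z(12)*(72*(-4)))*(-181) = ((-2 + 12² - 1*12)*(72*(-4)))*(-181) = ((-2 + 144 - 12)*(-288))*(-181) = (130*(-288))*(-181) = -37440*(-181) = 6776640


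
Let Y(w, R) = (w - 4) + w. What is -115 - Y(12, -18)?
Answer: -135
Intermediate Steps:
Y(w, R) = -4 + 2*w (Y(w, R) = (-4 + w) + w = -4 + 2*w)
-115 - Y(12, -18) = -115 - (-4 + 2*12) = -115 - (-4 + 24) = -115 - 1*20 = -115 - 20 = -135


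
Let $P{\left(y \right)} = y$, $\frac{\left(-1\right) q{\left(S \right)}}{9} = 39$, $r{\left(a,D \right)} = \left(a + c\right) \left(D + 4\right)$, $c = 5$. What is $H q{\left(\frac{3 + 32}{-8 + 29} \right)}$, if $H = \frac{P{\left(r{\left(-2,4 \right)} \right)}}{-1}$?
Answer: $8424$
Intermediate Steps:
$r{\left(a,D \right)} = \left(4 + D\right) \left(5 + a\right)$ ($r{\left(a,D \right)} = \left(a + 5\right) \left(D + 4\right) = \left(5 + a\right) \left(4 + D\right) = \left(4 + D\right) \left(5 + a\right)$)
$q{\left(S \right)} = -351$ ($q{\left(S \right)} = \left(-9\right) 39 = -351$)
$H = -24$ ($H = \frac{20 + 4 \left(-2\right) + 5 \cdot 4 + 4 \left(-2\right)}{-1} = \left(20 - 8 + 20 - 8\right) \left(-1\right) = 24 \left(-1\right) = -24$)
$H q{\left(\frac{3 + 32}{-8 + 29} \right)} = \left(-24\right) \left(-351\right) = 8424$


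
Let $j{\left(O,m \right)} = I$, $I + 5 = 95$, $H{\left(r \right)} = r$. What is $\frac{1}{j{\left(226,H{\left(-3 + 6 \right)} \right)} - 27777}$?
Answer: $- \frac{1}{27687} \approx -3.6118 \cdot 10^{-5}$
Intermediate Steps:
$I = 90$ ($I = -5 + 95 = 90$)
$j{\left(O,m \right)} = 90$
$\frac{1}{j{\left(226,H{\left(-3 + 6 \right)} \right)} - 27777} = \frac{1}{90 - 27777} = \frac{1}{-27687} = - \frac{1}{27687}$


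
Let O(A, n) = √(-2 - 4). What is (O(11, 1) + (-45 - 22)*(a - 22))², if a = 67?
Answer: (3015 - I*√6)² ≈ 9.0902e+6 - 1.48e+4*I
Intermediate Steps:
O(A, n) = I*√6 (O(A, n) = √(-6) = I*√6)
(O(11, 1) + (-45 - 22)*(a - 22))² = (I*√6 + (-45 - 22)*(67 - 22))² = (I*√6 - 67*45)² = (I*√6 - 3015)² = (-3015 + I*√6)²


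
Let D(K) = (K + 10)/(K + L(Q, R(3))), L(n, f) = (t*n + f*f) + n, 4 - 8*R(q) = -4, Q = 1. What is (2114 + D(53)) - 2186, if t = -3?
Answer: -3681/52 ≈ -70.788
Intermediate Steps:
R(q) = 1 (R(q) = ½ - ⅛*(-4) = ½ + ½ = 1)
L(n, f) = f² - 2*n (L(n, f) = (-3*n + f*f) + n = (-3*n + f²) + n = (f² - 3*n) + n = f² - 2*n)
D(K) = (10 + K)/(-1 + K) (D(K) = (K + 10)/(K + (1² - 2*1)) = (10 + K)/(K + (1 - 2)) = (10 + K)/(K - 1) = (10 + K)/(-1 + K))
(2114 + D(53)) - 2186 = (2114 + (10 + 53)/(-1 + 53)) - 2186 = (2114 + 63/52) - 2186 = 109991/52 - 2186 = -3681/52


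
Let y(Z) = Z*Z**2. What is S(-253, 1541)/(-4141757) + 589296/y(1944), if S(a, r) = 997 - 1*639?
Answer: -3945342175/633916650769056 ≈ -6.2238e-6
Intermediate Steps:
S(a, r) = 358 (S(a, r) = 997 - 639 = 358)
y(Z) = Z**3
S(-253, 1541)/(-4141757) + 589296/y(1944) = 358/(-4141757) + 589296/(1944**3) = 358*(-1/4141757) + 589296/7346640384 = -358/4141757 + 589296*(1/7346640384) = -358/4141757 + 12277/153055008 = -3945342175/633916650769056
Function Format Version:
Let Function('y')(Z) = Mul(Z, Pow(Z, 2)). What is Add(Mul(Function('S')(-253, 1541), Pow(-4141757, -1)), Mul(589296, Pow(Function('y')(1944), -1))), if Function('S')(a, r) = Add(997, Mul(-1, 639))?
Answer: Rational(-3945342175, 633916650769056) ≈ -6.2238e-6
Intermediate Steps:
Function('S')(a, r) = 358 (Function('S')(a, r) = Add(997, -639) = 358)
Function('y')(Z) = Pow(Z, 3)
Add(Mul(Function('S')(-253, 1541), Pow(-4141757, -1)), Mul(589296, Pow(Function('y')(1944), -1))) = Add(Mul(358, Pow(-4141757, -1)), Mul(589296, Pow(Pow(1944, 3), -1))) = Add(Mul(358, Rational(-1, 4141757)), Mul(589296, Pow(7346640384, -1))) = Add(Rational(-358, 4141757), Mul(589296, Rational(1, 7346640384))) = Add(Rational(-358, 4141757), Rational(12277, 153055008)) = Rational(-3945342175, 633916650769056)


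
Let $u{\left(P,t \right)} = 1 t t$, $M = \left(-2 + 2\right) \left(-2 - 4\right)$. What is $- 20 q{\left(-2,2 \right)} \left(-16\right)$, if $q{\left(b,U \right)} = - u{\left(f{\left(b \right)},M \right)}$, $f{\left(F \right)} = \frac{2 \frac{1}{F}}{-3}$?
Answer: $0$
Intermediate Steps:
$f{\left(F \right)} = - \frac{2}{3 F}$ ($f{\left(F \right)} = \frac{2}{F} \left(- \frac{1}{3}\right) = - \frac{2}{3 F}$)
$M = 0$ ($M = 0 \left(-6\right) = 0$)
$u{\left(P,t \right)} = t^{2}$ ($u{\left(P,t \right)} = t t = t^{2}$)
$q{\left(b,U \right)} = 0$ ($q{\left(b,U \right)} = - 0^{2} = \left(-1\right) 0 = 0$)
$- 20 q{\left(-2,2 \right)} \left(-16\right) = \left(-20\right) 0 \left(-16\right) = 0 \left(-16\right) = 0$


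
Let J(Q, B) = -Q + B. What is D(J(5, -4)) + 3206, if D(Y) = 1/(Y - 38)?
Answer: 150681/47 ≈ 3206.0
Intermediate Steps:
J(Q, B) = B - Q
D(Y) = 1/(-38 + Y)
D(J(5, -4)) + 3206 = 1/(-38 + (-4 - 1*5)) + 3206 = 1/(-38 + (-4 - 5)) + 3206 = 1/(-38 - 9) + 3206 = 1/(-47) + 3206 = -1/47 + 3206 = 150681/47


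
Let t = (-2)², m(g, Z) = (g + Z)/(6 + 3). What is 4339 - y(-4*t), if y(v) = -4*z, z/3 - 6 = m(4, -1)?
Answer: 4415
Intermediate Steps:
m(g, Z) = Z/9 + g/9 (m(g, Z) = (Z + g)/9 = (Z + g)*(⅑) = Z/9 + g/9)
z = 19 (z = 18 + 3*((⅑)*(-1) + (⅑)*4) = 18 + 3*(-⅑ + 4/9) = 18 + 3*(⅓) = 18 + 1 = 19)
t = 4
y(v) = -76 (y(v) = -4*19 = -76)
4339 - y(-4*t) = 4339 - 1*(-76) = 4339 + 76 = 4415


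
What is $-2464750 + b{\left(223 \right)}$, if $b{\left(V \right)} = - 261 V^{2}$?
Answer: $-15444019$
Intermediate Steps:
$-2464750 + b{\left(223 \right)} = -2464750 - 261 \cdot 223^{2} = -2464750 - 12979269 = -15444019$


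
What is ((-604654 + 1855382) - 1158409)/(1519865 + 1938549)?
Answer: 92319/3458414 ≈ 0.026694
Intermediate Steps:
((-604654 + 1855382) - 1158409)/(1519865 + 1938549) = (1250728 - 1158409)/3458414 = 92319*(1/3458414) = 92319/3458414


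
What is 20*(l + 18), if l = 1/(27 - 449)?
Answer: 75950/211 ≈ 359.95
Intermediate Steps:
l = -1/422 (l = 1/(-422) = -1/422 ≈ -0.0023697)
20*(l + 18) = 20*(-1/422 + 18) = 20*(7595/422) = 75950/211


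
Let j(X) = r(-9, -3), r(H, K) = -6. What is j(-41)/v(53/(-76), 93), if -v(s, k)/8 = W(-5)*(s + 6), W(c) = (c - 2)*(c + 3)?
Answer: 57/5642 ≈ 0.010103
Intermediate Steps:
W(c) = (-2 + c)*(3 + c)
j(X) = -6
v(s, k) = -672 - 112*s (v(s, k) = -8*(-6 - 5 + (-5)²)*(s + 6) = -8*(-6 - 5 + 25)*(6 + s) = -112*(6 + s) = -8*(84 + 14*s) = -672 - 112*s)
j(-41)/v(53/(-76), 93) = -6/(-672 - 5936/(-76)) = -6/(-672 - 5936*(-1)/76) = -6/(-672 - 112*(-53/76)) = -6/(-672 + 1484/19) = -6/(-11284/19) = -6*(-19/11284) = 57/5642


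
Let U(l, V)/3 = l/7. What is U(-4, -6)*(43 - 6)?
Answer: -444/7 ≈ -63.429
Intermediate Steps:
U(l, V) = 3*l/7 (U(l, V) = 3*(l/7) = 3*l/7)
U(-4, -6)*(43 - 6) = ((3/7)*(-4))*(43 - 6) = -12/7*37 = -444/7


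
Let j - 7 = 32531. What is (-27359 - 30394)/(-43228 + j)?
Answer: 57753/10690 ≈ 5.4025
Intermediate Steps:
j = 32538 (j = 7 + 32531 = 32538)
(-27359 - 30394)/(-43228 + j) = (-27359 - 30394)/(-43228 + 32538) = -57753/(-10690) = -57753*(-1/10690) = 57753/10690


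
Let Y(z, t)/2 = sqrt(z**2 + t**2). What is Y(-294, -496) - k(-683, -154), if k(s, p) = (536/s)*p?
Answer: -82544/683 + 4*sqrt(83113) ≈ 1032.3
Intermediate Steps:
k(s, p) = 536*p/s
Y(z, t) = 2*sqrt(t**2 + z**2) (Y(z, t) = 2*sqrt(z**2 + t**2) = 2*sqrt(t**2 + z**2))
Y(-294, -496) - k(-683, -154) = 2*sqrt((-496)**2 + (-294)**2) - 536*(-154)/(-683) = 2*sqrt(246016 + 86436) - 536*(-154)*(-1)/683 = 2*sqrt(332452) - 1*82544/683 = 2*(2*sqrt(83113)) - 82544/683 = 4*sqrt(83113) - 82544/683 = -82544/683 + 4*sqrt(83113)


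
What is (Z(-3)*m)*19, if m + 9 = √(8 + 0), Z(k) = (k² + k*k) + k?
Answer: -2565 + 570*√2 ≈ -1758.9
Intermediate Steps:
Z(k) = k + 2*k² (Z(k) = (k² + k²) + k = 2*k² + k = k + 2*k²)
m = -9 + 2*√2 (m = -9 + √(8 + 0) = -9 + √8 = -9 + 2*√2 ≈ -6.1716)
(Z(-3)*m)*19 = ((-3*(1 + 2*(-3)))*(-9 + 2*√2))*19 = ((-3*(1 - 6))*(-9 + 2*√2))*19 = ((-3*(-5))*(-9 + 2*√2))*19 = (15*(-9 + 2*√2))*19 = (-135 + 30*√2)*19 = -2565 + 570*√2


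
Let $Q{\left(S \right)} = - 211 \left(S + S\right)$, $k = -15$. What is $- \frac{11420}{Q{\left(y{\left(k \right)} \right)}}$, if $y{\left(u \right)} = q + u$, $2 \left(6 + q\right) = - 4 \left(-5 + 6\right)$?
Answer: $- \frac{5710}{4853} \approx -1.1766$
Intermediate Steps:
$q = -8$ ($q = -6 + \frac{\left(-4\right) \left(-5 + 6\right)}{2} = -6 + \frac{\left(-4\right) 1}{2} = -6 + \frac{1}{2} \left(-4\right) = -6 - 2 = -8$)
$y{\left(u \right)} = -8 + u$
$Q{\left(S \right)} = - 422 S$ ($Q{\left(S \right)} = - 211 \cdot 2 S = - 422 S$)
$- \frac{11420}{Q{\left(y{\left(k \right)} \right)}} = - \frac{11420}{\left(-422\right) \left(-8 - 15\right)} = - \frac{11420}{\left(-422\right) \left(-23\right)} = - \frac{11420}{9706} = \left(-11420\right) \frac{1}{9706} = - \frac{5710}{4853}$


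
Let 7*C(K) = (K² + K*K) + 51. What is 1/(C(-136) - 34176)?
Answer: -7/202189 ≈ -3.4621e-5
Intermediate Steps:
C(K) = 51/7 + 2*K²/7 (C(K) = ((K² + K*K) + 51)/7 = ((K² + K²) + 51)/7 = (2*K² + 51)/7 = (51 + 2*K²)/7 = 51/7 + 2*K²/7)
1/(C(-136) - 34176) = 1/((51/7 + (2/7)*(-136)²) - 34176) = 1/((51/7 + (2/7)*18496) - 34176) = 1/((51/7 + 36992/7) - 34176) = 1/(37043/7 - 34176) = 1/(-202189/7) = -7/202189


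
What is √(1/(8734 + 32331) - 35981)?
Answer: 2*I*√15168997927165/41065 ≈ 189.69*I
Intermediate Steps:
√(1/(8734 + 32331) - 35981) = √(1/41065 - 35981) = √(-1477559764/41065) = 2*I*√15168997927165/41065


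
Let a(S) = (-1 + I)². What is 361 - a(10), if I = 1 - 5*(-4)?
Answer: -39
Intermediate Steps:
I = 21 (I = 1 + 20 = 21)
a(S) = 400 (a(S) = (-1 + 21)² = 20² = 400)
361 - a(10) = 361 - 1*400 = 361 - 400 = -39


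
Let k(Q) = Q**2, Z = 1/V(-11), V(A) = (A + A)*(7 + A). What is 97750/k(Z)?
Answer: 756976000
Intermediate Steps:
V(A) = 2*A*(7 + A) (V(A) = (2*A)*(7 + A) = 2*A*(7 + A))
Z = 1/88 (Z = 1/(2*(-11)*(7 - 11)) = 1/(2*(-11)*(-4)) = 1/88 ≈ 0.011364)
97750/k(Z) = 97750/((1/88)**2) = 97750/(1/7744) = 97750*7744 = 756976000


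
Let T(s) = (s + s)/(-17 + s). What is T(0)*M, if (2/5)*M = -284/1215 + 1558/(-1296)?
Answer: 0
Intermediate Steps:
T(s) = 2*s/(-17 + s) (T(s) = (2*s)/(-17 + s) = 2*s/(-17 + s))
M = -13957/3888 (M = 5*(-284/1215 + 1558/(-1296))/2 = 5*(-284*1/1215 + 1558*(-1/1296))/2 = 5*(-284/1215 - 779/648)/2 = (5/2)*(-13957/9720) = -13957/3888 ≈ -3.5898)
T(0)*M = (2*0/(-17 + 0))*(-13957/3888) = (2*0/(-17))*(-13957/3888) = (2*0*(-1/17))*(-13957/3888) = 0*(-13957/3888) = 0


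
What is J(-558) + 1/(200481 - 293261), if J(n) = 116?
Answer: 10762479/92780 ≈ 116.00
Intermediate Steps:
J(-558) + 1/(200481 - 293261) = 116 + 1/(200481 - 293261) = 116 + 1/(-92780) = 116 - 1/92780 = 10762479/92780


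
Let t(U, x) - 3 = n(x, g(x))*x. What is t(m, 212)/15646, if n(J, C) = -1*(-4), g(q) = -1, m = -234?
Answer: 851/15646 ≈ 0.054391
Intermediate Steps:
n(J, C) = 4
t(U, x) = 3 + 4*x
t(m, 212)/15646 = (3 + 4*212)/15646 = (3 + 848)*(1/15646) = 851*(1/15646) = 851/15646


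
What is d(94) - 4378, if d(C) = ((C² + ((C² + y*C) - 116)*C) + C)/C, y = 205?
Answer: 23707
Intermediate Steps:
d(C) = (C + C² + C*(-116 + C² + 205*C))/C (d(C) = ((C² + ((C² + 205*C) - 116)*C) + C)/C = ((C² + (-116 + C² + 205*C)*C) + C)/C = ((C² + C*(-116 + C² + 205*C)) + C)/C = (C + C² + C*(-116 + C² + 205*C))/C)
d(94) - 4378 = (-115 + 94² + 206*94) - 4378 = (-115 + 8836 + 19364) - 4378 = 28085 - 4378 = 23707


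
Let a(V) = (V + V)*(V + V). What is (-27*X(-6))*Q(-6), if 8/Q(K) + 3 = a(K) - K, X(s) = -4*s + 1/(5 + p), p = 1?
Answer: -1740/49 ≈ -35.510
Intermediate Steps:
a(V) = 4*V**2 (a(V) = (2*V)*(2*V) = 4*V**2)
X(s) = 1/6 - 4*s (X(s) = -4*s + 1/(5 + 1) = -4*s + 1/6 = 1/6 - 4*s)
Q(K) = 8/(-3 - K + 4*K**2) (Q(K) = 8/(-3 + (4*K**2 - K)) = 8/(-3 + (-K + 4*K**2)) = 8/(-3 - K + 4*K**2))
(-27*X(-6))*Q(-6) = (-27*(1/6 - 4*(-6)))*(8/(-3 - 1*(-6) + 4*(-6)**2)) = (-27*(1/6 + 24))*(8/(-3 + 6 + 4*36)) = (-27*145/6)*(8/(-3 + 6 + 144)) = -5220/147 = -1305/2*8/147 = -1740/49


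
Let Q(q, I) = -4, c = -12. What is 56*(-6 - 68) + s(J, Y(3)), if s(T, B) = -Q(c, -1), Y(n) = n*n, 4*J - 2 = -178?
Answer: -4140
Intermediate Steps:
J = -44 (J = ½ + (¼)*(-178) = ½ - 89/2 = -44)
Y(n) = n²
s(T, B) = 4 (s(T, B) = -1*(-4) = 4)
56*(-6 - 68) + s(J, Y(3)) = 56*(-6 - 68) + 4 = 56*(-74) + 4 = -4144 + 4 = -4140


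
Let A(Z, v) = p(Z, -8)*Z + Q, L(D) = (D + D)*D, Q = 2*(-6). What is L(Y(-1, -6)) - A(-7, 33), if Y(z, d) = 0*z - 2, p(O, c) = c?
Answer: -36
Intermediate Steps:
Q = -12
Y(z, d) = -2 (Y(z, d) = 0 - 2 = -2)
L(D) = 2*D² (L(D) = (2*D)*D = 2*D²)
A(Z, v) = -12 - 8*Z (A(Z, v) = -8*Z - 12 = -12 - 8*Z)
L(Y(-1, -6)) - A(-7, 33) = 2*(-2)² - (-12 - 8*(-7)) = 2*4 - (-12 + 56) = 8 - 1*44 = 8 - 44 = -36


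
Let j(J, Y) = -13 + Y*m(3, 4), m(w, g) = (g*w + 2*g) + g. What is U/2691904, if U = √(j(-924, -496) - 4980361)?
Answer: I*√4992278/2691904 ≈ 0.00083002*I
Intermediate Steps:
m(w, g) = 3*g + g*w (m(w, g) = (2*g + g*w) + g = 3*g + g*w)
j(J, Y) = -13 + 24*Y (j(J, Y) = -13 + Y*(4*(3 + 3)) = -13 + Y*(4*6) = -13 + Y*24 = -13 + 24*Y)
U = I*√4992278 (U = √((-13 + 24*(-496)) - 4980361) = √((-13 - 11904) - 4980361) = √(-11917 - 4980361) = √(-4992278) = I*√4992278 ≈ 2234.3*I)
U/2691904 = (I*√4992278)/2691904 = (I*√4992278)*(1/2691904) = I*√4992278/2691904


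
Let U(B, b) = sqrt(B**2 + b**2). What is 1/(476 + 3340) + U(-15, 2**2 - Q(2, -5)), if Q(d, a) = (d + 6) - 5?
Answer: 1/3816 + sqrt(226) ≈ 15.034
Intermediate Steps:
Q(d, a) = 1 + d (Q(d, a) = (6 + d) - 5 = 1 + d)
1/(476 + 3340) + U(-15, 2**2 - Q(2, -5)) = 1/(476 + 3340) + sqrt((-15)**2 + (2**2 - (1 + 2))**2) = 1/3816 + sqrt(225 + (4 - 1*3)**2) = 1/3816 + sqrt(225 + (4 - 3)**2) = 1/3816 + sqrt(225 + 1**2) = 1/3816 + sqrt(225 + 1) = 1/3816 + sqrt(226)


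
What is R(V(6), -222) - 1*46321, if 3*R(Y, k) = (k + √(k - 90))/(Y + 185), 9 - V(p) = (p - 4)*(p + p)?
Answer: -3937322/85 + I*√78/255 ≈ -46321.0 + 0.034634*I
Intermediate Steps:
V(p) = 9 - 2*p*(-4 + p) (V(p) = 9 - (p - 4)*(p + p) = 9 - (-4 + p)*2*p = 9 - 2*p*(-4 + p))
R(Y, k) = (k + √(-90 + k))/(3*(185 + Y)) (R(Y, k) = ((k + √(k - 90))/(Y + 185))/3 = ((k + √(-90 + k))/(185 + Y))/3 = (k + √(-90 + k))/(3*(185 + Y)))
R(V(6), -222) - 1*46321 = (-222 + √(-90 - 222))/(3*(185 + (9 - 2*6² + 8*6))) - 1*46321 = (-222 + √(-312))/(3*(185 + (9 - 2*36 + 48))) - 46321 = (-222 + 2*I*√78)/(3*(185 + (9 - 72 + 48))) - 46321 = (-222 + 2*I*√78)/(3*(185 - 15)) - 46321 = (⅓)*(-222 + 2*I*√78)/170 - 46321 = (⅓)*(1/170)*(-222 + 2*I*√78) - 46321 = (-37/85 + I*√78/255) - 46321 = -3937322/85 + I*√78/255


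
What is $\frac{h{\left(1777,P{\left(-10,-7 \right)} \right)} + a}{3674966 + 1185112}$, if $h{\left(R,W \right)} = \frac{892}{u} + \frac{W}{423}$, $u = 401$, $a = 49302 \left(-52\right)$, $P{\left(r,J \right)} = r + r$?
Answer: $- \frac{217431397148}{412190505297} \approx -0.5275$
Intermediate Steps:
$P{\left(r,J \right)} = 2 r$
$a = -2563704$
$h{\left(R,W \right)} = \frac{892}{401} + \frac{W}{423}$
$\frac{h{\left(1777,P{\left(-10,-7 \right)} \right)} + a}{3674966 + 1185112} = \frac{\left(\frac{892}{401} + \frac{2 \left(-10\right)}{423}\right) - 2563704}{3674966 + 1185112} = \frac{\left(\frac{892}{401} + \frac{1}{423} \left(-20\right)\right) - 2563704}{4860078} = \left(\left(\frac{892}{401} - \frac{20}{423}\right) - 2563704\right) \frac{1}{4860078} = \left(\frac{369296}{169623} - 2563704\right) \frac{1}{4860078} = \left(- \frac{434862794296}{169623}\right) \frac{1}{4860078} = - \frac{217431397148}{412190505297}$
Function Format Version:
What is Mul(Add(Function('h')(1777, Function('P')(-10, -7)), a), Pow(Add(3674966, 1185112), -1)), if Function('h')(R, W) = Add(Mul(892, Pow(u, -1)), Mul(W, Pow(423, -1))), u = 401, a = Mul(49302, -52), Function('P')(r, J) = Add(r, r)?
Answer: Rational(-217431397148, 412190505297) ≈ -0.52750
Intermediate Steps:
Function('P')(r, J) = Mul(2, r)
a = -2563704
Function('h')(R, W) = Add(Rational(892, 401), Mul(Rational(1, 423), W)) (Function('h')(R, W) = Add(Mul(892, Pow(401, -1)), Mul(W, Pow(423, -1))) = Add(Mul(892, Rational(1, 401)), Mul(W, Rational(1, 423))) = Add(Rational(892, 401), Mul(Rational(1, 423), W)))
Mul(Add(Function('h')(1777, Function('P')(-10, -7)), a), Pow(Add(3674966, 1185112), -1)) = Mul(Add(Add(Rational(892, 401), Mul(Rational(1, 423), Mul(2, -10))), -2563704), Pow(Add(3674966, 1185112), -1)) = Mul(Add(Add(Rational(892, 401), Mul(Rational(1, 423), -20)), -2563704), Pow(4860078, -1)) = Mul(Add(Add(Rational(892, 401), Rational(-20, 423)), -2563704), Rational(1, 4860078)) = Mul(Add(Rational(369296, 169623), -2563704), Rational(1, 4860078)) = Mul(Rational(-434862794296, 169623), Rational(1, 4860078)) = Rational(-217431397148, 412190505297)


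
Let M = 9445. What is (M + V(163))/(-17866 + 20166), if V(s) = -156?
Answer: 9289/2300 ≈ 4.0387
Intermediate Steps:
(M + V(163))/(-17866 + 20166) = (9445 - 156)/(-17866 + 20166) = 9289/2300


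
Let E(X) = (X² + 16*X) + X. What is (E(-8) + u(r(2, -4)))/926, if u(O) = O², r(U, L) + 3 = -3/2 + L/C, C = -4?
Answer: -239/3704 ≈ -0.064525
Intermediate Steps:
E(X) = X² + 17*X
r(U, L) = -9/2 - L/4 (r(U, L) = -3 + (-3/2 + L/(-4)) = -3 + (-3*½ + L*(-¼)) = -3 + (-3/2 - L/4) = -9/2 - L/4)
(E(-8) + u(r(2, -4)))/926 = (-8*(17 - 8) + (-9/2 - ¼*(-4))²)/926 = (-8*9 + (-9/2 + 1)²)*(1/926) = (-72 + (-7/2)²)*(1/926) = (-72 + 49/4)*(1/926) = -239/4*1/926 = -239/3704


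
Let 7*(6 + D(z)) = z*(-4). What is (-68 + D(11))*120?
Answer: -67440/7 ≈ -9634.3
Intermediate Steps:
D(z) = -6 - 4*z/7 (D(z) = -6 + (z*(-4))/7 = -6 + (-4*z)/7 = -6 - 4*z/7)
(-68 + D(11))*120 = (-68 + (-6 - 4/7*11))*120 = (-68 + (-6 - 44/7))*120 = (-68 - 86/7)*120 = -562/7*120 = -67440/7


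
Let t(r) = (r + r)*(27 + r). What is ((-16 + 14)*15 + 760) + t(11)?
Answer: 1566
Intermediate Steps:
t(r) = 2*r*(27 + r) (t(r) = (2*r)*(27 + r) = 2*r*(27 + r))
((-16 + 14)*15 + 760) + t(11) = ((-16 + 14)*15 + 760) + 2*11*(27 + 11) = (-2*15 + 760) + 2*11*38 = (-30 + 760) + 836 = 730 + 836 = 1566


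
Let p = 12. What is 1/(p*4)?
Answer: 1/48 ≈ 0.020833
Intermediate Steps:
1/(p*4) = 1/(12*4) = 1/48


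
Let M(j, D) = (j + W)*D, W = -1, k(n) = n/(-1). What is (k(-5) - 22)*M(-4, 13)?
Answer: 1105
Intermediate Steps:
k(n) = -n (k(n) = n*(-1) = -n)
M(j, D) = D*(-1 + j) (M(j, D) = (j - 1)*D = (-1 + j)*D = D*(-1 + j))
(k(-5) - 22)*M(-4, 13) = (-1*(-5) - 22)*(13*(-1 - 4)) = (5 - 22)*(13*(-5)) = -17*(-65) = 1105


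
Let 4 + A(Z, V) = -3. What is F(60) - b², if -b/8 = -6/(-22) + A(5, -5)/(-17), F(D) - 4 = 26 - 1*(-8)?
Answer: 280246/34969 ≈ 8.0141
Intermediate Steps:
F(D) = 38 (F(D) = 4 + (26 - 1*(-8)) = 4 + (26 + 8) = 4 + 34 = 38)
A(Z, V) = -7 (A(Z, V) = -4 - 3 = -7)
b = -1024/187 (b = -8*(-6/(-22) - 7/(-17)) = -8*(-6*(-1/22) - 7*(-1/17)) = -8*(3/11 + 7/17) = -8*128/187 = -1024/187 ≈ -5.4759)
F(60) - b² = 38 - (-1024/187)² = 38 - 1*1048576/34969 = 38 - 1048576/34969 = 280246/34969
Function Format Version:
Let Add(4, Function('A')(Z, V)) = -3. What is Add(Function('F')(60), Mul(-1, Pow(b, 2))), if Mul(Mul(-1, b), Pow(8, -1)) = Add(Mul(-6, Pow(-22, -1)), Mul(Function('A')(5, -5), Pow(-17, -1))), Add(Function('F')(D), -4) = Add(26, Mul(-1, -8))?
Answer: Rational(280246, 34969) ≈ 8.0141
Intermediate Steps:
Function('F')(D) = 38 (Function('F')(D) = Add(4, Add(26, Mul(-1, -8))) = Add(4, Add(26, 8)) = Add(4, 34) = 38)
Function('A')(Z, V) = -7 (Function('A')(Z, V) = Add(-4, -3) = -7)
b = Rational(-1024, 187) (b = Mul(-8, Add(Mul(-6, Pow(-22, -1)), Mul(-7, Pow(-17, -1)))) = Mul(-8, Add(Mul(-6, Rational(-1, 22)), Mul(-7, Rational(-1, 17)))) = Mul(-8, Add(Rational(3, 11), Rational(7, 17))) = Mul(-8, Rational(128, 187)) = Rational(-1024, 187) ≈ -5.4759)
Add(Function('F')(60), Mul(-1, Pow(b, 2))) = Add(38, Mul(-1, Pow(Rational(-1024, 187), 2))) = Add(38, Mul(-1, Rational(1048576, 34969))) = Add(38, Rational(-1048576, 34969)) = Rational(280246, 34969)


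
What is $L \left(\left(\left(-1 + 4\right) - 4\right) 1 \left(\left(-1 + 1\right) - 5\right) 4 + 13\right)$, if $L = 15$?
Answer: $495$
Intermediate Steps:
$L \left(\left(\left(-1 + 4\right) - 4\right) 1 \left(\left(-1 + 1\right) - 5\right) 4 + 13\right) = 15 \left(\left(\left(-1 + 4\right) - 4\right) 1 \left(\left(-1 + 1\right) - 5\right) 4 + 13\right) = 15 \left(\left(3 - 4\right) 1 \left(0 - 5\right) 4 + 13\right) = 15 \left(\left(-1\right) 1 \left(-5\right) 4 + 13\right) = 15 \left(\left(-1\right) \left(-5\right) 4 + 13\right) = 15 \left(5 \cdot 4 + 13\right) = 15 \left(20 + 13\right) = 15 \cdot 33 = 495$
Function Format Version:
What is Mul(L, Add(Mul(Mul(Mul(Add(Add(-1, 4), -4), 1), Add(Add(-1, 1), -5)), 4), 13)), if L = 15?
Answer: 495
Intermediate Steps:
Mul(L, Add(Mul(Mul(Mul(Add(Add(-1, 4), -4), 1), Add(Add(-1, 1), -5)), 4), 13)) = Mul(15, Add(Mul(Mul(Mul(Add(Add(-1, 4), -4), 1), Add(Add(-1, 1), -5)), 4), 13)) = Mul(15, Add(Mul(Mul(Mul(Add(3, -4), 1), Add(0, -5)), 4), 13)) = Mul(15, Add(Mul(Mul(Mul(-1, 1), -5), 4), 13)) = Mul(15, Add(Mul(Mul(-1, -5), 4), 13)) = Mul(15, Add(Mul(5, 4), 13)) = Mul(15, Add(20, 13)) = Mul(15, 33) = 495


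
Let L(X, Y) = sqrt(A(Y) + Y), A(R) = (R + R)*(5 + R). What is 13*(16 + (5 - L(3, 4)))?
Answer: 273 - 26*sqrt(19) ≈ 159.67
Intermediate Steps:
A(R) = 2*R*(5 + R) (A(R) = (2*R)*(5 + R) = 2*R*(5 + R))
L(X, Y) = sqrt(Y + 2*Y*(5 + Y)) (L(X, Y) = sqrt(2*Y*(5 + Y) + Y) = sqrt(Y + 2*Y*(5 + Y)))
13*(16 + (5 - L(3, 4))) = 13*(16 + (5 - sqrt(4*(11 + 2*4)))) = 13*(16 + (5 - sqrt(4*(11 + 8)))) = 13*(16 + (5 - sqrt(4*19))) = 13*(16 + (5 - sqrt(76))) = 13*(16 + (5 - 2*sqrt(19))) = 13*(21 - 2*sqrt(19)) = 273 - 26*sqrt(19)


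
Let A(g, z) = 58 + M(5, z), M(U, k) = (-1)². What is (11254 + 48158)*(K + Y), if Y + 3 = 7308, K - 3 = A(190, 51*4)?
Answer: 437688204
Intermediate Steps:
M(U, k) = 1
A(g, z) = 59 (A(g, z) = 58 + 1 = 59)
K = 62 (K = 3 + 59 = 62)
Y = 7305 (Y = -3 + 7308 = 7305)
(11254 + 48158)*(K + Y) = (11254 + 48158)*(62 + 7305) = 59412*7367 = 437688204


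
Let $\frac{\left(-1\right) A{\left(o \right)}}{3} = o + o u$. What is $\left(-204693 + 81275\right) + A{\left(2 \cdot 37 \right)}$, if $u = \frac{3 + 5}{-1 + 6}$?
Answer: $- \frac{619976}{5} \approx -1.24 \cdot 10^{5}$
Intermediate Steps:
$u = \frac{8}{5} \approx 1.6$
$A{\left(o \right)} = - \frac{39 o}{5}$ ($A{\left(o \right)} = - 3 \left(o + o \frac{8}{5}\right) = - 3 \left(o + \frac{8 o}{5}\right) = - 3 \frac{13 o}{5} = - \frac{39 o}{5}$)
$\left(-204693 + 81275\right) + A{\left(2 \cdot 37 \right)} = \left(-204693 + 81275\right) - \frac{39 \cdot 2 \cdot 37}{5} = -123418 - \frac{2886}{5} = - \frac{619976}{5}$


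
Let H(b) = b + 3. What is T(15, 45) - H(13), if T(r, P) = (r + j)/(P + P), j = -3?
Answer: -238/15 ≈ -15.867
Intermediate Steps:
H(b) = 3 + b
T(r, P) = (-3 + r)/(2*P) (T(r, P) = (r - 3)/(P + P) = (-3 + r)/((2*P)) = (-3 + r)*(1/(2*P)) = (-3 + r)/(2*P))
T(15, 45) - H(13) = (½)*(-3 + 15)/45 - (3 + 13) = (½)*(1/45)*12 - 1*16 = 2/15 - 16 = -238/15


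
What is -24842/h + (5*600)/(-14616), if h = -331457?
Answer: -536803/4119537 ≈ -0.13031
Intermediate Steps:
-24842/h + (5*600)/(-14616) = -24842/(-331457) + (5*600)/(-14616) = -24842*(-1/331457) + 3000*(-1/14616) = 24842/331457 - 125/609 = -536803/4119537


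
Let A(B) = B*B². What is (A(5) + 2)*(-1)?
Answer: -127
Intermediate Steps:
A(B) = B³
(A(5) + 2)*(-1) = (5³ + 2)*(-1) = (125 + 2)*(-1) = 127*(-1) = -127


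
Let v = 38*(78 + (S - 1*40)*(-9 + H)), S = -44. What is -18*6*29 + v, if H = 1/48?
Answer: 56987/2 ≈ 28494.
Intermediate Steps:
H = 1/48 ≈ 0.020833
v = 63251/2 (v = 38*(78 + (-44 - 1*40)*(-9 + 1/48)) = 38*(78 + (-44 - 40)*(-431/48)) = 38*(78 - 84*(-431/48)) = 38*(78 + 3017/4) = 38*(3329/4) = 63251/2 ≈ 31626.)
-18*6*29 + v = -18*6*29 + 63251/2 = -108*29 + 63251/2 = -3132 + 63251/2 = 56987/2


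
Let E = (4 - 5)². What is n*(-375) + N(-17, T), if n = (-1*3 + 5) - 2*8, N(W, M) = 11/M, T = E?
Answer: 5261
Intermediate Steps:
E = 1 (E = (-1)² = 1)
T = 1
n = -14 (n = (-3 + 5) - 16 = 2 - 16 = -14)
n*(-375) + N(-17, T) = -14*(-375) + 11/1 = 5250 + 11*1 = 5250 + 11 = 5261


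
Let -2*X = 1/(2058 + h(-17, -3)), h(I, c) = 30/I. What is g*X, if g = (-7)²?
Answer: -833/69912 ≈ -0.011915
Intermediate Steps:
g = 49
X = -17/69912 (X = -1/(2*(2058 + 30/(-17))) = -1/(2*(2058 + 30*(-1/17))) = -1/(2*(2058 - 30/17)) = -1/(2*34956/17) = -½*17/34956 = -17/69912 ≈ -0.00024316)
g*X = 49*(-17/69912) = -833/69912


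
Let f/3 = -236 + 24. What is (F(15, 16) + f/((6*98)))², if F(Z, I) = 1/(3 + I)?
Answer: 917764/866761 ≈ 1.0588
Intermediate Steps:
f = -636 (f = 3*(-236 + 24) = 3*(-212) = -636)
(F(15, 16) + f/((6*98)))² = (1/(3 + 16) - 636/(6*98))² = (1/19 - 636/588)² = (1/19 - 636*1/588)² = (1/19 - 53/49)² = (-958/931)² = 917764/866761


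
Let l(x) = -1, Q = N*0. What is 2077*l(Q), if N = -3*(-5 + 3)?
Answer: -2077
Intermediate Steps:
N = 6 (N = -3*(-2) = 6)
Q = 0 (Q = 6*0 = 0)
2077*l(Q) = 2077*(-1) = -2077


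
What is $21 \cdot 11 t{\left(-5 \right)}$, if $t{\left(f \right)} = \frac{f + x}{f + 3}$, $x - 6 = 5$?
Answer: $-693$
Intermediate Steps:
$x = 11$ ($x = 6 + 5 = 11$)
$t{\left(f \right)} = \frac{11 + f}{3 + f}$ ($t{\left(f \right)} = \frac{f + 11}{f + 3} = \frac{11 + f}{3 + f}$)
$21 \cdot 11 t{\left(-5 \right)} = 21 \cdot 11 \frac{11 - 5}{3 - 5} = 231 \frac{1}{-2} \cdot 6 = 231 \left(\left(- \frac{1}{2}\right) 6\right) = 231 \left(-3\right) = -693$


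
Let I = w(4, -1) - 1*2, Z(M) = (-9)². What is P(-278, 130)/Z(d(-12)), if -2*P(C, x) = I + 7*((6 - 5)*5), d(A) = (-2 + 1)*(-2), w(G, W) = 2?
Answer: -35/162 ≈ -0.21605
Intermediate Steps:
d(A) = 2 (d(A) = -1*(-2) = 2)
Z(M) = 81
I = 0 (I = 2 - 1*2 = 2 - 2 = 0)
P(C, x) = -35/2 (P(C, x) = -(0 + 7*((6 - 5)*5))/2 = -(0 + 7*(1*5))/2 = -(0 + 7*5)/2 = -(0 + 35)/2 = -½*35 = -35/2)
P(-278, 130)/Z(d(-12)) = -35/2/81 = -35/2*1/81 = -35/162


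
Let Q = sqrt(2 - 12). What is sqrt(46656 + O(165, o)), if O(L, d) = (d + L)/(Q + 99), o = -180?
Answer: sqrt(3)*sqrt((1539643 + 15552*I*sqrt(10))/(99 + I*sqrt(10))) ≈ 216.0 + 1.1192e-5*I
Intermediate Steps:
Q = I*sqrt(10) (Q = sqrt(-10) = I*sqrt(10) ≈ 3.1623*I)
O(L, d) = (L + d)/(99 + I*sqrt(10)) (O(L, d) = (d + L)/(I*sqrt(10) + 99) = (L + d)/(99 + I*sqrt(10)))
sqrt(46656 + O(165, o)) = sqrt(46656 + (165 - 180)/(99 + I*sqrt(10))) = sqrt(46656 - 15/(99 + I*sqrt(10)))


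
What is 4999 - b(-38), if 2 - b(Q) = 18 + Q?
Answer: 4977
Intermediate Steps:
b(Q) = -16 - Q (b(Q) = 2 - (18 + Q) = 2 + (-18 - Q) = -16 - Q)
4999 - b(-38) = 4999 - (-16 - 1*(-38)) = 4999 - (-16 + 38) = 4999 - 1*22 = 4999 - 22 = 4977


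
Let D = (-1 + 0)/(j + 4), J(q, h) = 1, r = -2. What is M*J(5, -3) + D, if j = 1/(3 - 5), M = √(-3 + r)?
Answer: -2/7 + I*√5 ≈ -0.28571 + 2.2361*I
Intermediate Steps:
M = I*√5 (M = √(-3 - 2) = √(-5) = I*√5 ≈ 2.2361*I)
j = -½ (j = 1/(-2) = -½ ≈ -0.50000)
D = -2/7 (D = (-1 + 0)/(-½ + 4) = -1/7/2 = -1*2/7 = -2/7 ≈ -0.28571)
M*J(5, -3) + D = (I*√5)*1 - 2/7 = I*√5 - 2/7 = -2/7 + I*√5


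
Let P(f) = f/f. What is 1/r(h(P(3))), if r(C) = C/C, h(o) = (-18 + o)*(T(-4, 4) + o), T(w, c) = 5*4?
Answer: 1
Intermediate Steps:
P(f) = 1
T(w, c) = 20
h(o) = (-18 + o)*(20 + o)
r(C) = 1
1/r(h(P(3))) = 1/1 = 1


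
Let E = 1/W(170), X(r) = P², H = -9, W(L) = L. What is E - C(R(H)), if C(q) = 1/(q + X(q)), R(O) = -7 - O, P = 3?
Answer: -159/1870 ≈ -0.085027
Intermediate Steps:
X(r) = 9 (X(r) = 3² = 9)
C(q) = 1/(9 + q) (C(q) = 1/(q + 9) = 1/(9 + q))
E = 1/170 ≈ 0.0058824
E - C(R(H)) = 1/170 - 1/(9 + (-7 - 1*(-9))) = 1/170 - 1/(9 + (-7 + 9)) = 1/170 - 1/(9 + 2) = 1/170 - 1/11 = -159/1870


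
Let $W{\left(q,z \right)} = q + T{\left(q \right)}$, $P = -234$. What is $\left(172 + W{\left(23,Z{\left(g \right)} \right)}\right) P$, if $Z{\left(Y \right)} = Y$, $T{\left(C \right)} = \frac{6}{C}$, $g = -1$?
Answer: $- \frac{1050894}{23} \approx -45691.0$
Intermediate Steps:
$W{\left(q,z \right)} = q + \frac{6}{q}$
$\left(172 + W{\left(23,Z{\left(g \right)} \right)}\right) P = \left(172 + \left(23 + \frac{6}{23}\right)\right) \left(-234\right) = \left(172 + \frac{535}{23}\right) \left(-234\right) = \frac{4491}{23} \left(-234\right) = - \frac{1050894}{23}$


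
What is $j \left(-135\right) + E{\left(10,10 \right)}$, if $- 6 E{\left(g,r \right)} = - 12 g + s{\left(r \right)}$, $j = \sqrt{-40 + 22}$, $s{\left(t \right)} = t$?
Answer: $\frac{55}{3} - 405 i \sqrt{2} \approx 18.333 - 572.76 i$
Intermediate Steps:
$j = 3 i \sqrt{2}$ ($j = \sqrt{-18} = 3 i \sqrt{2} \approx 4.2426 i$)
$E{\left(g,r \right)} = 2 g - \frac{r}{6}$ ($E{\left(g,r \right)} = - \frac{- 12 g + r}{6} = - \frac{r - 12 g}{6} = 2 g - \frac{r}{6}$)
$j \left(-135\right) + E{\left(10,10 \right)} = 3 i \sqrt{2} \left(-135\right) + \left(2 \cdot 10 - \frac{5}{3}\right) = - 405 i \sqrt{2} + \left(20 - \frac{5}{3}\right) = - 405 i \sqrt{2} + \frac{55}{3} = \frac{55}{3} - 405 i \sqrt{2}$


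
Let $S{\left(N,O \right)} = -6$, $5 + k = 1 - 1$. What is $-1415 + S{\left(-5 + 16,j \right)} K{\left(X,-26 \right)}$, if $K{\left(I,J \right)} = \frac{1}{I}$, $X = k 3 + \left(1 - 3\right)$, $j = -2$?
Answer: $- \frac{24049}{17} \approx -1414.6$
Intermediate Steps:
$k = -5$ ($k = -5 + \left(1 - 1\right) = -5 + 0 = -5$)
$X = -17$ ($X = \left(-5\right) 3 + \left(1 - 3\right) = -15 - 2 = -17$)
$-1415 + S{\left(-5 + 16,j \right)} K{\left(X,-26 \right)} = -1415 - \frac{6}{-17} = -1415 - - \frac{6}{17} = -1415 + \frac{6}{17} = - \frac{24049}{17}$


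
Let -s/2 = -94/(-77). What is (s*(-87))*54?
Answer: 883224/77 ≈ 11470.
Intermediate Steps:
s = -188/77 (s = -(-188)/(-77) = -(-188)*(-1)/77 = -2*94/77 = -188/77 ≈ -2.4416)
(s*(-87))*54 = -188/77*(-87)*54 = (16356/77)*54 = 883224/77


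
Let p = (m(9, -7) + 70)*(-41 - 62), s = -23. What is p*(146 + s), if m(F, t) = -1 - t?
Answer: -962844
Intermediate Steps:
p = -7828 (p = ((-1 - 1*(-7)) + 70)*(-41 - 62) = ((-1 + 7) + 70)*(-103) = (6 + 70)*(-103) = 76*(-103) = -7828)
p*(146 + s) = -7828*(146 - 23) = -7828*123 = -962844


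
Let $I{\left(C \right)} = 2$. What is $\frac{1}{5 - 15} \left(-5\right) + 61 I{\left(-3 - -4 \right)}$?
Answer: $\frac{245}{2} \approx 122.5$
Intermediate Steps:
$\frac{1}{5 - 15} \left(-5\right) + 61 I{\left(-3 - -4 \right)} = \frac{1}{5 - 15} \left(-5\right) + 61 \cdot 2 = \frac{1}{-10} \left(-5\right) + 122 = \left(- \frac{1}{10}\right) \left(-5\right) + 122 = \frac{1}{2} + 122 = \frac{245}{2}$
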